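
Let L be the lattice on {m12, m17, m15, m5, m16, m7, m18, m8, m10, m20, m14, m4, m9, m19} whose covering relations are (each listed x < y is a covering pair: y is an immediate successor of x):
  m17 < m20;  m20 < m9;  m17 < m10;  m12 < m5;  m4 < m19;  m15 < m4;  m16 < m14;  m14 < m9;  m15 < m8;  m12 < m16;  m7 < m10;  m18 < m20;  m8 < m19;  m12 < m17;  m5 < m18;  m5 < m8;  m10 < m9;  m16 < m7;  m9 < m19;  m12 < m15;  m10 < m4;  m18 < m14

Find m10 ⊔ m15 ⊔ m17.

m4

Common upper bounds of {m10, m15, m17}: m19, m4.
The least among these is m4.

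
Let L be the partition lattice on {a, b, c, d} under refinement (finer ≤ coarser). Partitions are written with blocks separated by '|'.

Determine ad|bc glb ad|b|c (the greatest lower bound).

ad|b|c

The meet (common refinement) of ad|bc and ad|b|c intersects blocks pairwise, giving ad|b|c.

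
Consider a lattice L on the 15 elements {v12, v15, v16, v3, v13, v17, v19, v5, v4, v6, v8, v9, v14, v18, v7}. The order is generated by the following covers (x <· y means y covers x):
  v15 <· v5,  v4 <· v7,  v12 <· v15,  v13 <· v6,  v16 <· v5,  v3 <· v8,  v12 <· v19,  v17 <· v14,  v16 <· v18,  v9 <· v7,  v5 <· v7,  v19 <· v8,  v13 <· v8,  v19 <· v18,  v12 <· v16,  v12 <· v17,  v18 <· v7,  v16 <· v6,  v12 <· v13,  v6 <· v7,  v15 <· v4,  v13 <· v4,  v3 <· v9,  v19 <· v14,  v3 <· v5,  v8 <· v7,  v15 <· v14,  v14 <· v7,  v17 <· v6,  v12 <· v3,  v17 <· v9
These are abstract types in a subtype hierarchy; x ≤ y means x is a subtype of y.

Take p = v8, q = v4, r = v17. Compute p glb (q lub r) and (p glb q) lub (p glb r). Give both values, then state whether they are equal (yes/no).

q lub r = v7, so p glb (q lub r) = v8 glb v7 = v8.
p glb q = v13 and p glb r = v12, so (p glb q) lub (p glb r) = v13 lub v12 = v13.
Equal: no.

v8; v13; no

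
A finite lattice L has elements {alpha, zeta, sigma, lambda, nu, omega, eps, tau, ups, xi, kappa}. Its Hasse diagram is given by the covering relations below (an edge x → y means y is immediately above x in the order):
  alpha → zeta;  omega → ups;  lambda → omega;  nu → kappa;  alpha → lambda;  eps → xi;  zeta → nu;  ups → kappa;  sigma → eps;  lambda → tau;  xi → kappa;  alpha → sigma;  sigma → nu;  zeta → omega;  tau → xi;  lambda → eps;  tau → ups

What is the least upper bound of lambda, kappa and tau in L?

kappa

Common upper bounds of {lambda, kappa, tau}: kappa.
The least among these is kappa.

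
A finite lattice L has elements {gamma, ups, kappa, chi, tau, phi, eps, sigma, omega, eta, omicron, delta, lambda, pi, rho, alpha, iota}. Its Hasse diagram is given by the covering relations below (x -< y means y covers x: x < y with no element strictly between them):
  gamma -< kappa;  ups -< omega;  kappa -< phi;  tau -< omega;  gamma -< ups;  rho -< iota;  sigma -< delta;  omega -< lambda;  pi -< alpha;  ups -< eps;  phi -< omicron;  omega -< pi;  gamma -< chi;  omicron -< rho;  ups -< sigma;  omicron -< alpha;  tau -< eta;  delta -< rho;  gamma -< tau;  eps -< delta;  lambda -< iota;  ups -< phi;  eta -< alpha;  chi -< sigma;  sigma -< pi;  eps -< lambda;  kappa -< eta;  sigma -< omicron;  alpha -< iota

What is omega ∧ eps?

Common lower bounds of {omega, eps}: gamma, ups.
The greatest among these is ups.

ups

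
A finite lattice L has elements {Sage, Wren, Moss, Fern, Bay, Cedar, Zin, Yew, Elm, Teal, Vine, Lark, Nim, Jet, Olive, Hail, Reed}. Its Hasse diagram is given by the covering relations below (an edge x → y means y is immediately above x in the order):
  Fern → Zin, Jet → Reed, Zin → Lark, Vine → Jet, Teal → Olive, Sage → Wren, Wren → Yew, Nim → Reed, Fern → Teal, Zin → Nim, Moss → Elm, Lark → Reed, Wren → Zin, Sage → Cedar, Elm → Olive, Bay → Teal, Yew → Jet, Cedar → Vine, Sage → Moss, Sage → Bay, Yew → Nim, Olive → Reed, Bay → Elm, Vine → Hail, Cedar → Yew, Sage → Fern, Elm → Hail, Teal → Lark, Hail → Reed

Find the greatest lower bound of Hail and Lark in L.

Common lower bounds of {Hail, Lark}: Bay, Sage.
The greatest among these is Bay.

Bay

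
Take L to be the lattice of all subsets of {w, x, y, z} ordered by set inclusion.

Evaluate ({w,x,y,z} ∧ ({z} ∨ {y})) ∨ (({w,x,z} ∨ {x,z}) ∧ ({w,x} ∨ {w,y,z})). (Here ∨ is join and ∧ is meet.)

{w,x,y,z}

{z} ∨ {y} = {y,z}
{w,x,y,z} ∧ {y,z} = {y,z}
{w,x,z} ∨ {x,z} = {w,x,z}
{w,x} ∨ {w,y,z} = {w,x,y,z}
{w,x,z} ∧ {w,x,y,z} = {w,x,z}
{y,z} ∨ {w,x,z} = {w,x,y,z}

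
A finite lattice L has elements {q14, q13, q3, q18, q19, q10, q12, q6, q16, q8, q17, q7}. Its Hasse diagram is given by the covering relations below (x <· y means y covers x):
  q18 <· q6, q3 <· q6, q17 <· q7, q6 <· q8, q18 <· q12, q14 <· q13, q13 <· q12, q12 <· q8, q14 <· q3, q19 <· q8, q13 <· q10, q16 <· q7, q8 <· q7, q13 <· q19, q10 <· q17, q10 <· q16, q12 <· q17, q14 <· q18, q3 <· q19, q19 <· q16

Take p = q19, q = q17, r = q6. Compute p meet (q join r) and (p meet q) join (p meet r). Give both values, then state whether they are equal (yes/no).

q join r = q7, so p meet (q join r) = q19 meet q7 = q19.
p meet q = q13 and p meet r = q3, so (p meet q) join (p meet r) = q13 join q3 = q19.
Equal: yes.

q19; q19; yes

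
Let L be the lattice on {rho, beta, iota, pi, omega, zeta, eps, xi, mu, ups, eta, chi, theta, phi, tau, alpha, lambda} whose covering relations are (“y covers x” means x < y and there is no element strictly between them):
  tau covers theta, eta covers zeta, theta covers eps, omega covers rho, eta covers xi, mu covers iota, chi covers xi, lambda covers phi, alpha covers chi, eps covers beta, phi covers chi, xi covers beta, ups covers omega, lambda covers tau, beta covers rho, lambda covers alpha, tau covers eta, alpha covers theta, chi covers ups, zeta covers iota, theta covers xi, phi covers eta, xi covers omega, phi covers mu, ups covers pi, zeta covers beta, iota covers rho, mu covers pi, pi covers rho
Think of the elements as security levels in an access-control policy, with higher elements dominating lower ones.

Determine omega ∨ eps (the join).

Common upper bounds of {omega, eps}: alpha, lambda, tau, theta.
The least among these is theta.

theta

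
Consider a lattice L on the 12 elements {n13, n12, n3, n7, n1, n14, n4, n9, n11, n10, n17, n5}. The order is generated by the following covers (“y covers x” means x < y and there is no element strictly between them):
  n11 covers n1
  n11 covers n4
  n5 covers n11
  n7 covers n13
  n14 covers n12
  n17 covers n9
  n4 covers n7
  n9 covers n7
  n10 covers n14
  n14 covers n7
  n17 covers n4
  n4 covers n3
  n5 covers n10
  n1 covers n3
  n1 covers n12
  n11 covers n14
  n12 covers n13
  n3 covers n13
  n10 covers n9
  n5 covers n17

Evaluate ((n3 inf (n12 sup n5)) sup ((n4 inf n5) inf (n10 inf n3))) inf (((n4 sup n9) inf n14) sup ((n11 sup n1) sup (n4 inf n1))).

n3

n12 ∨ n5 = n5
n3 ∧ n5 = n3
n4 ∧ n5 = n4
n10 ∧ n3 = n13
n4 ∧ n13 = n13
n3 ∨ n13 = n3
n4 ∨ n9 = n17
n17 ∧ n14 = n7
n11 ∨ n1 = n11
n4 ∧ n1 = n3
n11 ∨ n3 = n11
n7 ∨ n11 = n11
n3 ∧ n11 = n3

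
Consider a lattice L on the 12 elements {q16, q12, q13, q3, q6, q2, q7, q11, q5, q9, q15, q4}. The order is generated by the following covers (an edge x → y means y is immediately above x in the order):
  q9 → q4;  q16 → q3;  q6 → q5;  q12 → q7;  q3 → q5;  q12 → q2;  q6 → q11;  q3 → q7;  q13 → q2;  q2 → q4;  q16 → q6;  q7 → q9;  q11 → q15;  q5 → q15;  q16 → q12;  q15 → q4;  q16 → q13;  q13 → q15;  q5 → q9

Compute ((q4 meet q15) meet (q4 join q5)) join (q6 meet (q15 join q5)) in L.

q4 ∧ q15 = q15
q4 ∨ q5 = q4
q15 ∧ q4 = q15
q15 ∨ q5 = q15
q6 ∧ q15 = q6
q15 ∨ q6 = q15

q15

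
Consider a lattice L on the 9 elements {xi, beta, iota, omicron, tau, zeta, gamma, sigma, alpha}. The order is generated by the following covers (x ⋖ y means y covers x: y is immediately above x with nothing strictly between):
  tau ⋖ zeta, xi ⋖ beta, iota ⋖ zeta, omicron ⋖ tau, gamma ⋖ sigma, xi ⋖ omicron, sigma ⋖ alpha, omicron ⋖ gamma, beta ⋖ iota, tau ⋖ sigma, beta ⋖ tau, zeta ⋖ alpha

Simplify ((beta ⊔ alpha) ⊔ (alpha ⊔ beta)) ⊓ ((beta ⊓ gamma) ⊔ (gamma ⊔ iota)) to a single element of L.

beta ∨ alpha = alpha
alpha ∨ beta = alpha
alpha ∨ alpha = alpha
beta ∧ gamma = xi
gamma ∨ iota = alpha
xi ∨ alpha = alpha
alpha ∧ alpha = alpha

alpha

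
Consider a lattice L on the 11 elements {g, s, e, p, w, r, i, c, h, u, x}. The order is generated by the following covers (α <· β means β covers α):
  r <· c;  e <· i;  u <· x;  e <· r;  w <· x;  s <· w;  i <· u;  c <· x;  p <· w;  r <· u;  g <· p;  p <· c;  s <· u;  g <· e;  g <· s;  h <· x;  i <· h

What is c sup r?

c

Common upper bounds of {c, r}: c, x.
The least among these is c.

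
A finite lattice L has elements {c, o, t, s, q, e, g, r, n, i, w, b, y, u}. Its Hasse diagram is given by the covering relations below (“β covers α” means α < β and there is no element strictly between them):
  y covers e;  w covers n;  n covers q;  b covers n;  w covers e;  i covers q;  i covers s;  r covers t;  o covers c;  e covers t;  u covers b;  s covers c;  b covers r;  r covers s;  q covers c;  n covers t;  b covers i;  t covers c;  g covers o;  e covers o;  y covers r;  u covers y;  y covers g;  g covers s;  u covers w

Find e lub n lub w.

Common upper bounds of {e, n, w}: u, w.
The least among these is w.

w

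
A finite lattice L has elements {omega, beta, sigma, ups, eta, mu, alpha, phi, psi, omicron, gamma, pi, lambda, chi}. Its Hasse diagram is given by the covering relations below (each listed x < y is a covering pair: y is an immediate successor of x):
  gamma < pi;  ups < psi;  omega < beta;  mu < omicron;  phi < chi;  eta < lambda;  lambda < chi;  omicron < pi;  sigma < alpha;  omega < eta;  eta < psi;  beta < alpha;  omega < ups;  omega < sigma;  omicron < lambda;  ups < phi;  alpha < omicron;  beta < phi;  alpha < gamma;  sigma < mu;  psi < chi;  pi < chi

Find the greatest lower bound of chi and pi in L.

Common lower bounds of {chi, pi}: alpha, beta, gamma, mu, omega, omicron, pi, sigma.
The greatest among these is pi.

pi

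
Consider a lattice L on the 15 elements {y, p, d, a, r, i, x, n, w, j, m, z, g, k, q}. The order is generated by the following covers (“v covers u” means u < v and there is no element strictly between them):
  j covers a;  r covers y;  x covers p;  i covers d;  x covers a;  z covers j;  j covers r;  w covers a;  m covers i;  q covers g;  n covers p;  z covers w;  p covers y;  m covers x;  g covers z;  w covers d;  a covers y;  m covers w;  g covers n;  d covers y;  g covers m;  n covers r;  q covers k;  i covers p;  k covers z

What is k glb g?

z

Common lower bounds of {k, g}: a, d, j, r, w, y, z.
The greatest among these is z.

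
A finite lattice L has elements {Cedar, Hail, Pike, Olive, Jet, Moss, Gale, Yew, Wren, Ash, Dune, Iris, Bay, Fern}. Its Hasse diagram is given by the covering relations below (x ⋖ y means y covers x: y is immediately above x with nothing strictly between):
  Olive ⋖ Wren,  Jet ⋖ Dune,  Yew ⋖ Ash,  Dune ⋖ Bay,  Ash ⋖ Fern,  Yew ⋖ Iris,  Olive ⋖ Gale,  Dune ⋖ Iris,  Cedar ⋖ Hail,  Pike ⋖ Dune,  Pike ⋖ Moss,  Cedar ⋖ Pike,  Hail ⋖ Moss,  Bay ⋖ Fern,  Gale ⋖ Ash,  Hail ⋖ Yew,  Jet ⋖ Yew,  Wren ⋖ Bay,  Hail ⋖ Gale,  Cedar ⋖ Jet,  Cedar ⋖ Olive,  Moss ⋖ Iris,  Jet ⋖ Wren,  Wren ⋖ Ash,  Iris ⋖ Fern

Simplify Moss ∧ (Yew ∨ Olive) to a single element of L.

Yew ∨ Olive = Ash
Moss ∧ Ash = Hail

Hail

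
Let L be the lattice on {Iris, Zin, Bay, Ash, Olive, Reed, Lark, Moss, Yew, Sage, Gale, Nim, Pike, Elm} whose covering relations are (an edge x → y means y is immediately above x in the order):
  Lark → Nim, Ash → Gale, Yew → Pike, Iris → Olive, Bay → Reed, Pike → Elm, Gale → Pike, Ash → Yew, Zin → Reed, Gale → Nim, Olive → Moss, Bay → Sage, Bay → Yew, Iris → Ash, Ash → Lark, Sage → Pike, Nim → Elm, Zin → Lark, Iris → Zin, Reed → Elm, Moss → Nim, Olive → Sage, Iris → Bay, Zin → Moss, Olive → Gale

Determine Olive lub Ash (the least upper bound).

Common upper bounds of {Olive, Ash}: Elm, Gale, Nim, Pike.
The least among these is Gale.

Gale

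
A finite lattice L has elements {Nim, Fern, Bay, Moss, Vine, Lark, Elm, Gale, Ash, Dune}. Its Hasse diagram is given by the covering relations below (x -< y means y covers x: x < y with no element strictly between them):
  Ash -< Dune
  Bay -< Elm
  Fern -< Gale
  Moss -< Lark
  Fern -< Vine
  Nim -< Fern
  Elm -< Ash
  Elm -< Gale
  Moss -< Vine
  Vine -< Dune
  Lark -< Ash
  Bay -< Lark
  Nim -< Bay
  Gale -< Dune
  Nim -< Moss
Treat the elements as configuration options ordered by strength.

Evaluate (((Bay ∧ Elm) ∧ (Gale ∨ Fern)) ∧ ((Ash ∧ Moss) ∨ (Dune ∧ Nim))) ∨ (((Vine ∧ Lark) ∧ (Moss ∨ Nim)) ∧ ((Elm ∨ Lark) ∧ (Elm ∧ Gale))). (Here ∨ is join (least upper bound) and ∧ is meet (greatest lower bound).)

Nim

Bay ∧ Elm = Bay
Gale ∨ Fern = Gale
Bay ∧ Gale = Bay
Ash ∧ Moss = Moss
Dune ∧ Nim = Nim
Moss ∨ Nim = Moss
Bay ∧ Moss = Nim
Vine ∧ Lark = Moss
Moss ∨ Nim = Moss
Moss ∧ Moss = Moss
Elm ∨ Lark = Ash
Elm ∧ Gale = Elm
Ash ∧ Elm = Elm
Moss ∧ Elm = Nim
Nim ∨ Nim = Nim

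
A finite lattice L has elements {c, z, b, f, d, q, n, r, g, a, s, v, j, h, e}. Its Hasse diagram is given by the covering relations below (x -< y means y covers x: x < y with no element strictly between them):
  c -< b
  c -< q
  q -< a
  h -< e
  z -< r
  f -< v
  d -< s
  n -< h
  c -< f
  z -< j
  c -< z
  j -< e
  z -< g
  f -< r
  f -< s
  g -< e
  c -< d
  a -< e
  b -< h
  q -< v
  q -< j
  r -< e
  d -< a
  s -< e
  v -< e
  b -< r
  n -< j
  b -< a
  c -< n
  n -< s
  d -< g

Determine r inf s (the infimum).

f

Common lower bounds of {r, s}: c, f.
The greatest among these is f.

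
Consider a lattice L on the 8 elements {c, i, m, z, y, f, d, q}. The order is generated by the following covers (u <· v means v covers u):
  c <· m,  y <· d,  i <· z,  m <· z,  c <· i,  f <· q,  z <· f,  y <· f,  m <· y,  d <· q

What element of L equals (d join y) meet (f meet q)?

y

d ∨ y = d
f ∧ q = f
d ∧ f = y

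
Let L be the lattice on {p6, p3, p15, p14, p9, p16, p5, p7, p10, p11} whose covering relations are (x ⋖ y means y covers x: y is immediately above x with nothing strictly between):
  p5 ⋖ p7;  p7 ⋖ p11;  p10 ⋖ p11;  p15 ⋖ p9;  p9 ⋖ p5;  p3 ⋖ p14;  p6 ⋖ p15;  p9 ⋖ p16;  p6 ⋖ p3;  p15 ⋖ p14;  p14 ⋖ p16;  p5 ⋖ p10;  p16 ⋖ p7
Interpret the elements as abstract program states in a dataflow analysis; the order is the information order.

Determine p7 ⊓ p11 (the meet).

p7

Common lower bounds of {p7, p11}: p14, p15, p16, p3, p5, p6, p7, p9.
The greatest among these is p7.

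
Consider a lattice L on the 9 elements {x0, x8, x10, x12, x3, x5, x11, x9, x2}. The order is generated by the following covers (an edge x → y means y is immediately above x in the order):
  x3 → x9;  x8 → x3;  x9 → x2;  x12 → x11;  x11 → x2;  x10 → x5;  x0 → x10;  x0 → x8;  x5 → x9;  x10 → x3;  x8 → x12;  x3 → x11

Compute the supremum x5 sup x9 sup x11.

x2

Common upper bounds of {x5, x9, x11}: x2.
The least among these is x2.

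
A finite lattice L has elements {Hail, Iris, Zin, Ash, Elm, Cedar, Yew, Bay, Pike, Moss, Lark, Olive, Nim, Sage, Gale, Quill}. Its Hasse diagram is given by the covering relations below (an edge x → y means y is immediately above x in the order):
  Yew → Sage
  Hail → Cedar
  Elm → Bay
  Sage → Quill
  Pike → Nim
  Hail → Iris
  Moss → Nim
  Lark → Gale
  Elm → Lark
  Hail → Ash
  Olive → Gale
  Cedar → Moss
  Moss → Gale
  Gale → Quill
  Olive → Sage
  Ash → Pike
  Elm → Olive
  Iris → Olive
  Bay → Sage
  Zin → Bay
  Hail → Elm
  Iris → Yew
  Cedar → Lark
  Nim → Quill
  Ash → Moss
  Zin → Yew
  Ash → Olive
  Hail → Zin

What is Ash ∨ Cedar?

Common upper bounds of {Ash, Cedar}: Gale, Moss, Nim, Quill.
The least among these is Moss.

Moss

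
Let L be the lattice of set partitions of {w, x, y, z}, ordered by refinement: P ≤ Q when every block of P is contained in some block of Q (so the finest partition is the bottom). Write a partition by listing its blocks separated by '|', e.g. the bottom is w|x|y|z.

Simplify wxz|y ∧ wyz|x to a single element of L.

wxz|y ∧ wyz|x = wz|x|y

wz|x|y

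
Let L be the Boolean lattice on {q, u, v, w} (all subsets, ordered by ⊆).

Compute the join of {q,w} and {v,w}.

{q,v,w}

Common upper bounds of {{q,w}, {v,w}}: {q,u,v,w}, {q,v,w}.
The least among these is {q,v,w}.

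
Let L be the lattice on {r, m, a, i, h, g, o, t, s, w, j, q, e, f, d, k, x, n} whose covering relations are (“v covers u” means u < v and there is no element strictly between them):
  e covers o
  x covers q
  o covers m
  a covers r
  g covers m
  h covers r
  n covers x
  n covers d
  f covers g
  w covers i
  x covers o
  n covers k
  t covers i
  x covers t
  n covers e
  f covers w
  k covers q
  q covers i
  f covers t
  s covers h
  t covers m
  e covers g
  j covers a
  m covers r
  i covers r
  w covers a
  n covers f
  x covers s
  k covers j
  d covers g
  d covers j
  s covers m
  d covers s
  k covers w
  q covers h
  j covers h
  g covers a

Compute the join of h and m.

s

Common upper bounds of {h, m}: d, n, s, x.
The least among these is s.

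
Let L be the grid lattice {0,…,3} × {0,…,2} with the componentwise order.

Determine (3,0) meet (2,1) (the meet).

In a product of chains, the meet is componentwise min, giving (2,0).

(2,0)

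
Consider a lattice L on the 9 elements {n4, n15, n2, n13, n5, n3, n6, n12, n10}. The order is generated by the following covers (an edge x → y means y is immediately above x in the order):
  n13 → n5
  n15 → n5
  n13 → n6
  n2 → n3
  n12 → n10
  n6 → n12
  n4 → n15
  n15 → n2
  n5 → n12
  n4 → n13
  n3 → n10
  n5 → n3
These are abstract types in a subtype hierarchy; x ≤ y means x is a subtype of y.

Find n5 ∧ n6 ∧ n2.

Common lower bounds of {n5, n6, n2}: n4.
The greatest among these is n4.

n4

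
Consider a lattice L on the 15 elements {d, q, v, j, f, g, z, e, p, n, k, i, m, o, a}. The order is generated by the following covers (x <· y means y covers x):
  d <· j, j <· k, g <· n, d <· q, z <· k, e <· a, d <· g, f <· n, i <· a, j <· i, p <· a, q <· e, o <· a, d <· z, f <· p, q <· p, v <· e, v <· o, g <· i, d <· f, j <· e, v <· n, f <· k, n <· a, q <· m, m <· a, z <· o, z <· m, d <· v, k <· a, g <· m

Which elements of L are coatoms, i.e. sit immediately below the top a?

e, i, k, m, n, o, p

The coatoms are exactly the elements covered by a: e, i, k, m, n, o, p.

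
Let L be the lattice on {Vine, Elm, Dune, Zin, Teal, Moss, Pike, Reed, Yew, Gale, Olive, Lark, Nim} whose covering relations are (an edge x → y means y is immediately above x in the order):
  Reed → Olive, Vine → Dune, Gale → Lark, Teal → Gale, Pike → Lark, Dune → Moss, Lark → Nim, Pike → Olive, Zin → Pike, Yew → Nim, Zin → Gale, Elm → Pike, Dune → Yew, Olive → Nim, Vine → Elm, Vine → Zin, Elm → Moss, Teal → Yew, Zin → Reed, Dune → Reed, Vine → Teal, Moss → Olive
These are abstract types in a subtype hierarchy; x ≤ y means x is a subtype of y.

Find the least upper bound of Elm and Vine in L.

Elm

Common upper bounds of {Elm, Vine}: Elm, Lark, Moss, Nim, Olive, Pike.
The least among these is Elm.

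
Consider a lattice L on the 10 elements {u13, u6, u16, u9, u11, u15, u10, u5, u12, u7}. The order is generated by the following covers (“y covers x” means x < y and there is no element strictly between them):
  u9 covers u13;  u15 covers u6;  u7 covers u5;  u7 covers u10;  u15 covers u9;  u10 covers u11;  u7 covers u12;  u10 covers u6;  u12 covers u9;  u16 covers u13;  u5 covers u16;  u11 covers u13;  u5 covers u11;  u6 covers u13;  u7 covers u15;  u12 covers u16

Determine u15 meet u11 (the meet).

u13

Common lower bounds of {u15, u11}: u13.
The greatest among these is u13.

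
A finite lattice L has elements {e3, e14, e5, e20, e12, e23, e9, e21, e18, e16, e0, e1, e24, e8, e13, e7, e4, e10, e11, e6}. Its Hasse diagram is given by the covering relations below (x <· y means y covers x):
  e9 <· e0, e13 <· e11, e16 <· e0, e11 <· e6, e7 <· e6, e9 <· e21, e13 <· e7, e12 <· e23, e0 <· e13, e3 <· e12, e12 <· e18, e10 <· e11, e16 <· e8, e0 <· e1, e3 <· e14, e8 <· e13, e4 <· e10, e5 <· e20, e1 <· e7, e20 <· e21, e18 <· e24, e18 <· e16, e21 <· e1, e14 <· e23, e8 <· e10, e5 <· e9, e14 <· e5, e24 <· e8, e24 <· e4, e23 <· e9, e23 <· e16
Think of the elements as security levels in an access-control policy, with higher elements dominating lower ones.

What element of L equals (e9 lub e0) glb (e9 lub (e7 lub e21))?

e0

e9 ∨ e0 = e0
e7 ∨ e21 = e7
e9 ∨ e7 = e7
e0 ∧ e7 = e0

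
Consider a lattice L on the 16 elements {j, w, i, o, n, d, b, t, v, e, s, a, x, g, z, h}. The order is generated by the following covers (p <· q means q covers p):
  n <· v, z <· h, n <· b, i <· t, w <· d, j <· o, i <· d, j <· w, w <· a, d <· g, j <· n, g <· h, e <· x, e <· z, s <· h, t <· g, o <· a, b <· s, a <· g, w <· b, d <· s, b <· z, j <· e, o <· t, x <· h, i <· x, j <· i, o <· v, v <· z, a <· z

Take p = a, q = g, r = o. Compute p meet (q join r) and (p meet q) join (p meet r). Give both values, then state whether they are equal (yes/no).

q join r = g, so p meet (q join r) = a meet g = a.
p meet q = a and p meet r = o, so (p meet q) join (p meet r) = a join o = a.
Equal: yes.

a; a; yes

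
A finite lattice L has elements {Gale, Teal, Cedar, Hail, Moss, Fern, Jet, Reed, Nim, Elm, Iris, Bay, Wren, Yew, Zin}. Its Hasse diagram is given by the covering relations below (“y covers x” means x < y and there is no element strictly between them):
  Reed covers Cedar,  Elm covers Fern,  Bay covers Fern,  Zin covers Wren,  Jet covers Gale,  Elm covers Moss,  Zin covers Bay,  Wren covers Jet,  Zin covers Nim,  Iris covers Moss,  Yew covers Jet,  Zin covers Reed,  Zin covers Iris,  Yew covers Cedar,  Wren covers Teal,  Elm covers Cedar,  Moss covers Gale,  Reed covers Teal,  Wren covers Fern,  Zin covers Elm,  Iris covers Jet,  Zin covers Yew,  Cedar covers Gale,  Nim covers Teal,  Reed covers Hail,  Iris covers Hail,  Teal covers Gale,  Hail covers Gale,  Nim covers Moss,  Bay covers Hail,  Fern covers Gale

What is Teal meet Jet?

Gale

Common lower bounds of {Teal, Jet}: Gale.
The greatest among these is Gale.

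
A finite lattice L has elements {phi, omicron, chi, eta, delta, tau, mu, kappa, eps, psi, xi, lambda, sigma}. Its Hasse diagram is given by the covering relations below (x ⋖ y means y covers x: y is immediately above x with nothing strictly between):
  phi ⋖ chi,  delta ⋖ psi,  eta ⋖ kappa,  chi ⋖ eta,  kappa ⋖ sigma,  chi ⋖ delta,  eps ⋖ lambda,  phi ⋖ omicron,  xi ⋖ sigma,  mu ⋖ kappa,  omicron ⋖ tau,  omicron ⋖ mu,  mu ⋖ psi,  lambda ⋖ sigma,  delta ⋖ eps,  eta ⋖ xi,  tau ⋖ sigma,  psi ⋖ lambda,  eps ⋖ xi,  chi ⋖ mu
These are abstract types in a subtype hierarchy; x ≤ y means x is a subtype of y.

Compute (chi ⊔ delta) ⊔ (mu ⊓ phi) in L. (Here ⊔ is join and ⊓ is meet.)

delta

chi ∨ delta = delta
mu ∧ phi = phi
delta ∨ phi = delta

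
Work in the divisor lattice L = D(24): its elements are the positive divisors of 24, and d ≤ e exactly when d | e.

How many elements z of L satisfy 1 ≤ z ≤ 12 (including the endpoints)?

6

The interval [1, 12] = {1, 12, 2, 3, 4, 6}, which has 6 elements.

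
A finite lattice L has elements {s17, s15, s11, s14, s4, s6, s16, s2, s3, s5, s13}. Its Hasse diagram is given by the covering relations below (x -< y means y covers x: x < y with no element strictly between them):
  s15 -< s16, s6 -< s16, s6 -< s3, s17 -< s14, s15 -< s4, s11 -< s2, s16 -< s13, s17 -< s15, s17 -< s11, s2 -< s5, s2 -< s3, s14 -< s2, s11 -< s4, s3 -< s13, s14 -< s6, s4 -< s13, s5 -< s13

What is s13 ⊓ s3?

Common lower bounds of {s13, s3}: s11, s14, s17, s2, s3, s6.
The greatest among these is s3.

s3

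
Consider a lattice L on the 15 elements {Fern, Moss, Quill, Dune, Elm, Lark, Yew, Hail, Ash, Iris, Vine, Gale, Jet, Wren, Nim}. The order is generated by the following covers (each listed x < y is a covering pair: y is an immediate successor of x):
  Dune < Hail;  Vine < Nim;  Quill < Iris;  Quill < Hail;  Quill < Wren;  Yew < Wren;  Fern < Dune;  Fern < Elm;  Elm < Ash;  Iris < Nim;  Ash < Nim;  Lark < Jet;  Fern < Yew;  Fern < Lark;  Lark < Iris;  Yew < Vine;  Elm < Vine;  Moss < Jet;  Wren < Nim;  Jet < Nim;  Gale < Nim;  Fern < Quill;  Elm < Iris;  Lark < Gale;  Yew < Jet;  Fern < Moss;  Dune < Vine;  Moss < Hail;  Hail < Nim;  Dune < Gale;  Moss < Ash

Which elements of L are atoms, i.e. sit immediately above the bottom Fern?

The atoms are exactly the elements that cover Fern: Dune, Elm, Lark, Moss, Quill, Yew.

Dune, Elm, Lark, Moss, Quill, Yew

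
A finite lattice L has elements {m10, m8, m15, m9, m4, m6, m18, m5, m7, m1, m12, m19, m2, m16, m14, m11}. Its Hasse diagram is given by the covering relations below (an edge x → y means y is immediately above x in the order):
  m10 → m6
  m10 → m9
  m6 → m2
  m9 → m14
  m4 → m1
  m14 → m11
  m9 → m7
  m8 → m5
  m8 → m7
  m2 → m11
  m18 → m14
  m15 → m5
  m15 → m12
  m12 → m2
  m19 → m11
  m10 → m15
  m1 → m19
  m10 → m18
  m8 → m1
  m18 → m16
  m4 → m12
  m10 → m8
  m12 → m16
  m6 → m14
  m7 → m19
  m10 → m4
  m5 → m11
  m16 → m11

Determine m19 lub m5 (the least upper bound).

Common upper bounds of {m19, m5}: m11.
The least among these is m11.

m11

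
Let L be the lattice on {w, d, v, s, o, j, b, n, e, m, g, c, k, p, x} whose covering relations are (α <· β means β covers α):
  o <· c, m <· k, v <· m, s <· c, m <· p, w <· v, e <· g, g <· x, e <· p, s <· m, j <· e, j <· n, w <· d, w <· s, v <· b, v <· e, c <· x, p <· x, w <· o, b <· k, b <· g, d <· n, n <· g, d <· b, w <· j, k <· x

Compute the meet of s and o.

w

Common lower bounds of {s, o}: w.
The greatest among these is w.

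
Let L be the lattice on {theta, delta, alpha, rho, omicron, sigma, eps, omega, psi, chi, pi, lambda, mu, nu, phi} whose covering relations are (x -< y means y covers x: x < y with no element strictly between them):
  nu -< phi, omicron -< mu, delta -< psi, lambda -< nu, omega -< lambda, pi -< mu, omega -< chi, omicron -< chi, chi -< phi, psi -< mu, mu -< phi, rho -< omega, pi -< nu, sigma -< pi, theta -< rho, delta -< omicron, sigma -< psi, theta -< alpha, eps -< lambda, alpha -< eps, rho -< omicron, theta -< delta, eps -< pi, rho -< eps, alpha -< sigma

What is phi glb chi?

chi

Common lower bounds of {phi, chi}: chi, delta, omega, omicron, rho, theta.
The greatest among these is chi.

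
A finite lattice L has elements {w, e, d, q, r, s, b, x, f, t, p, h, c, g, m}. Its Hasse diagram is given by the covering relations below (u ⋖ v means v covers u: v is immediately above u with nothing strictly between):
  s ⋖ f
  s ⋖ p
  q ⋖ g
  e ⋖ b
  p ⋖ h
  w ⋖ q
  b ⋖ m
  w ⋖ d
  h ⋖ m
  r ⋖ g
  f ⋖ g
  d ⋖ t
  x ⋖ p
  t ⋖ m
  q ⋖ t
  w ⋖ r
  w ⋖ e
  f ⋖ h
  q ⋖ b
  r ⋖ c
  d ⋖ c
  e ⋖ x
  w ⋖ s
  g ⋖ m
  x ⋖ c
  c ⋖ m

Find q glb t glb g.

Common lower bounds of {q, t, g}: q, w.
The greatest among these is q.

q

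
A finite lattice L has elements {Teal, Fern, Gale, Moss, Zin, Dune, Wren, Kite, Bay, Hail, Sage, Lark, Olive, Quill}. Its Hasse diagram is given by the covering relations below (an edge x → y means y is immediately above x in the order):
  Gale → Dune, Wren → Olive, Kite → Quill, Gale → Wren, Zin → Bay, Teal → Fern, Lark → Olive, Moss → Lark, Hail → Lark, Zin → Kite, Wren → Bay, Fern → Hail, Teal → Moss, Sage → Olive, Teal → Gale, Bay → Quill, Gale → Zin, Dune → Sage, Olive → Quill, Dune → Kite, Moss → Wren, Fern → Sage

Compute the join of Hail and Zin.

Quill

Common upper bounds of {Hail, Zin}: Quill.
The least among these is Quill.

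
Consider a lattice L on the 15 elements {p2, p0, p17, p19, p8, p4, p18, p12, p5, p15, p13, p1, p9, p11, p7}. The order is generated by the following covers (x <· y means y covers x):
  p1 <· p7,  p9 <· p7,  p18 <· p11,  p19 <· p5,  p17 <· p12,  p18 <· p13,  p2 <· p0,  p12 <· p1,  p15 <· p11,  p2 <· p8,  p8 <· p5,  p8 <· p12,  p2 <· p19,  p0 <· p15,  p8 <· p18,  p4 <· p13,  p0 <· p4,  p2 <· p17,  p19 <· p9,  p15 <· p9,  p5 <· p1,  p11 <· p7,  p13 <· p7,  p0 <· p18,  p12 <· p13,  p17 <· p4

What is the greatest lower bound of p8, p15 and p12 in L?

Common lower bounds of {p8, p15, p12}: p2.
The greatest among these is p2.

p2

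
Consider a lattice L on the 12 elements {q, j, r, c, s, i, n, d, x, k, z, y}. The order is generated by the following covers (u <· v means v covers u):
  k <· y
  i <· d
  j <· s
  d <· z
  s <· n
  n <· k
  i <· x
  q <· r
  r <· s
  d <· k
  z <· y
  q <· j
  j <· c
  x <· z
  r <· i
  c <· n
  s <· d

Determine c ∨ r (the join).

Common upper bounds of {c, r}: k, n, y.
The least among these is n.

n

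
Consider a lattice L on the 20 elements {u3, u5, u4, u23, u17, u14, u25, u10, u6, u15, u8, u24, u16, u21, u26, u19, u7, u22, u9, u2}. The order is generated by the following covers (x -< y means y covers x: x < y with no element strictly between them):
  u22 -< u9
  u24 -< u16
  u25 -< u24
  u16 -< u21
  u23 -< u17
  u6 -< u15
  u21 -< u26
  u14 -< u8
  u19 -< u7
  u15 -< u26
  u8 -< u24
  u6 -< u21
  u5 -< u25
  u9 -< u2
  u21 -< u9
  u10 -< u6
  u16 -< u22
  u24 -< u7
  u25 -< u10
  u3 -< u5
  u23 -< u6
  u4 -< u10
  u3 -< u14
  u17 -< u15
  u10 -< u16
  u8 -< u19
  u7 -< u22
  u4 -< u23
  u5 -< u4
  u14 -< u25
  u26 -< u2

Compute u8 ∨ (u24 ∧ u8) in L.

u24 ∧ u8 = u8
u8 ∨ u8 = u8

u8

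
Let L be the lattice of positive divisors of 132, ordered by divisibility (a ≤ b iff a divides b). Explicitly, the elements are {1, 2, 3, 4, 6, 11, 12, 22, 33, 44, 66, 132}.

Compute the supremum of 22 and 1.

Common upper bounds of {22, 1}: 132, 22, 44, 66.
The least among these is 22.

22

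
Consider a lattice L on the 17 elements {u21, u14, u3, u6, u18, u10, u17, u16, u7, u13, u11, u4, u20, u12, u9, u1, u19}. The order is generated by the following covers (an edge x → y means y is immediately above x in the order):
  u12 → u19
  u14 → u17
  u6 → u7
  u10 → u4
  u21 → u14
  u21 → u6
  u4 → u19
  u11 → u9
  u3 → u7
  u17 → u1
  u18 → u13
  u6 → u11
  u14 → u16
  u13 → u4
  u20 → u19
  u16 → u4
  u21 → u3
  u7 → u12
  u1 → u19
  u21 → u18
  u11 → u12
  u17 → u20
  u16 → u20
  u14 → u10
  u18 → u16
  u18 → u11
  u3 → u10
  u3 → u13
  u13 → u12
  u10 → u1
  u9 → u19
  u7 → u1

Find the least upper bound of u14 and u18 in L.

Common upper bounds of {u14, u18}: u16, u19, u20, u4.
The least among these is u16.

u16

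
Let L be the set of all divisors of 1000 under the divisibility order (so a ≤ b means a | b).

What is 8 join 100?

Common upper bounds of {8, 100}: 1000, 200.
The least among these is 200.

200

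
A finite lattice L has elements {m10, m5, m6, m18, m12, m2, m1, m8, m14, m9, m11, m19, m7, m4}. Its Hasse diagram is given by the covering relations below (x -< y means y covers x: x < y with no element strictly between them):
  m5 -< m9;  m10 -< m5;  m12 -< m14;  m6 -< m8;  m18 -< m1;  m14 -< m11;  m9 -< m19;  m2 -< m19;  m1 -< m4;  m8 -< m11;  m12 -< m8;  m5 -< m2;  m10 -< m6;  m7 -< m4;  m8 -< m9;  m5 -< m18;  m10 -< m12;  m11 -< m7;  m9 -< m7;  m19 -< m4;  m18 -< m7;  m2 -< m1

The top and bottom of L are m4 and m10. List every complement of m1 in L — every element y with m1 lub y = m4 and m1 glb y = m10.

Need y with m1 ∨ y = m4 and m1 ∧ y = m10.
Checking each element gives: m11, m12, m14, m6, m8.

m11, m12, m14, m6, m8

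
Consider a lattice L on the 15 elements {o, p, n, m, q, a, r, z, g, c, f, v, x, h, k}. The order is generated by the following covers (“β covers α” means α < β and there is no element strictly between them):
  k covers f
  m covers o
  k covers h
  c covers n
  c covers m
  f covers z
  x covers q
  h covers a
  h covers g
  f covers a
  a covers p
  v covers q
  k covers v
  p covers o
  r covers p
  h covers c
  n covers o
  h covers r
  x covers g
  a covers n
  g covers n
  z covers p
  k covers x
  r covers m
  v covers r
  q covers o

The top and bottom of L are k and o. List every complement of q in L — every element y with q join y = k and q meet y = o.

Need y with q ∨ y = k and q ∧ y = o.
Checking each element gives: a, c, f, h, z.

a, c, f, h, z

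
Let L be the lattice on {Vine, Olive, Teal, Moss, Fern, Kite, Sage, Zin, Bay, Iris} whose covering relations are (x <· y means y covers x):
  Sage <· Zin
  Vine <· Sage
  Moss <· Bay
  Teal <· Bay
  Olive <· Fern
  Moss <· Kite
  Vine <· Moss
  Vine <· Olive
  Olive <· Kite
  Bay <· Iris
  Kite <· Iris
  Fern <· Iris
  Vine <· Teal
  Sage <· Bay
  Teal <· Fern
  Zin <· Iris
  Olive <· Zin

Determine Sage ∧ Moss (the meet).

Vine

Common lower bounds of {Sage, Moss}: Vine.
The greatest among these is Vine.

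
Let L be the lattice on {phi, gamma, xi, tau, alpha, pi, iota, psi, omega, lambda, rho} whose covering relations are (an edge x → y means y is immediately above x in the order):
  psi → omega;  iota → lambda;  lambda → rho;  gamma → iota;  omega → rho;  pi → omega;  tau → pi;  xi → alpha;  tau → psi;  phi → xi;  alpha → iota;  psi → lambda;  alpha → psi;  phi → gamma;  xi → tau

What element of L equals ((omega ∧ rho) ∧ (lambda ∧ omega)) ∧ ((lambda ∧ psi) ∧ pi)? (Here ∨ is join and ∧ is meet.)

omega ∧ rho = omega
lambda ∧ omega = psi
omega ∧ psi = psi
lambda ∧ psi = psi
psi ∧ pi = tau
psi ∧ tau = tau

tau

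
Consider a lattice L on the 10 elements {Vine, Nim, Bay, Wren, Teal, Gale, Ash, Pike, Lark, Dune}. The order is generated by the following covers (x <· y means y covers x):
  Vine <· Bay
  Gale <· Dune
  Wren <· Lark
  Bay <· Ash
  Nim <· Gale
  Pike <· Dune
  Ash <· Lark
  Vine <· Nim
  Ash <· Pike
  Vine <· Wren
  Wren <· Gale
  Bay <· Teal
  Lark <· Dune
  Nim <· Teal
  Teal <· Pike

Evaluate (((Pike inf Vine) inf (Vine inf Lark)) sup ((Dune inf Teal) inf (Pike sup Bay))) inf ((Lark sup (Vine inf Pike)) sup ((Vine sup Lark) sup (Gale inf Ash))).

Bay

Pike ∧ Vine = Vine
Vine ∧ Lark = Vine
Vine ∧ Vine = Vine
Dune ∧ Teal = Teal
Pike ∨ Bay = Pike
Teal ∧ Pike = Teal
Vine ∨ Teal = Teal
Vine ∧ Pike = Vine
Lark ∨ Vine = Lark
Vine ∨ Lark = Lark
Gale ∧ Ash = Vine
Lark ∨ Vine = Lark
Lark ∨ Lark = Lark
Teal ∧ Lark = Bay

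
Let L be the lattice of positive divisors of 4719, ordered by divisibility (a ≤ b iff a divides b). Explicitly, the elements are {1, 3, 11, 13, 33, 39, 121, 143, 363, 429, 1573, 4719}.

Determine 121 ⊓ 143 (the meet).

11

Common lower bounds of {121, 143}: 1, 11.
The greatest among these is 11.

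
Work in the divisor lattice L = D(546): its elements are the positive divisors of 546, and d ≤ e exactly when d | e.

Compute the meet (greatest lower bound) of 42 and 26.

Common lower bounds of {42, 26}: 1, 2.
The greatest among these is 2.

2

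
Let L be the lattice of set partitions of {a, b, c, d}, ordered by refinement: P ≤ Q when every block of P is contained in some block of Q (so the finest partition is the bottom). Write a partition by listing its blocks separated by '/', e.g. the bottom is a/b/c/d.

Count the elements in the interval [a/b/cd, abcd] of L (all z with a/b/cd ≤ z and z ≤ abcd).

The interval [a/b/cd, abcd] = {a/b/cd, a/bcd, ab/cd, abcd, acd/b}, which has 5 elements.

5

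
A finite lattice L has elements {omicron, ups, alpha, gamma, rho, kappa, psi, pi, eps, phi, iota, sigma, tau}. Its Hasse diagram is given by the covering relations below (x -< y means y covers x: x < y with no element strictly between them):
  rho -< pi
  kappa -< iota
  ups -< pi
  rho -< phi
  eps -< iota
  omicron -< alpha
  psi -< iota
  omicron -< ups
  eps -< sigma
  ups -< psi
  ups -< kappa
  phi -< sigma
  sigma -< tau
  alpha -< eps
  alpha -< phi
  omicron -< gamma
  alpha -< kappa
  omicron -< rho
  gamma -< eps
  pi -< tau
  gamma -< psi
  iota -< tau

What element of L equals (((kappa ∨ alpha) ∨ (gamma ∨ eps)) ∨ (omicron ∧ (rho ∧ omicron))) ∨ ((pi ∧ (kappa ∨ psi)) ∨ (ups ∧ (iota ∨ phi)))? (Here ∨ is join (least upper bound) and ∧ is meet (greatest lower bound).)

iota

kappa ∨ alpha = kappa
gamma ∨ eps = eps
kappa ∨ eps = iota
rho ∧ omicron = omicron
omicron ∧ omicron = omicron
iota ∨ omicron = iota
kappa ∨ psi = iota
pi ∧ iota = ups
iota ∨ phi = tau
ups ∧ tau = ups
ups ∨ ups = ups
iota ∨ ups = iota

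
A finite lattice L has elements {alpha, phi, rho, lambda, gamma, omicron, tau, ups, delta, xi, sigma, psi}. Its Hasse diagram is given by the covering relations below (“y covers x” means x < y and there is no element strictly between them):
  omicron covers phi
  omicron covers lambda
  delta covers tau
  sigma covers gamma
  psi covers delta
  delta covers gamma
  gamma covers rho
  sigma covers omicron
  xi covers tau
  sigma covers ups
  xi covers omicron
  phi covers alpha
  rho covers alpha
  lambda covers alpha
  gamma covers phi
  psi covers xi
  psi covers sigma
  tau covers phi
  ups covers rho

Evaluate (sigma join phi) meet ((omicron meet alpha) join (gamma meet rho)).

rho

sigma ∨ phi = sigma
omicron ∧ alpha = alpha
gamma ∧ rho = rho
alpha ∨ rho = rho
sigma ∧ rho = rho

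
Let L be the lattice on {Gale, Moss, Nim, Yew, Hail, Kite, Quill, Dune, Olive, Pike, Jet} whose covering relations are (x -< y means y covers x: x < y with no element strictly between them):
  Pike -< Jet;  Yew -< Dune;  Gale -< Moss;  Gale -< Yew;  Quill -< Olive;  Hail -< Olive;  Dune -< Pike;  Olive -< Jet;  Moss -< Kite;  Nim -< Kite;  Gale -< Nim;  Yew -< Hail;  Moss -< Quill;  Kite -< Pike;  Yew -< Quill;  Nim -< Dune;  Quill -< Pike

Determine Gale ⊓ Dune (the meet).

Gale

Common lower bounds of {Gale, Dune}: Gale.
The greatest among these is Gale.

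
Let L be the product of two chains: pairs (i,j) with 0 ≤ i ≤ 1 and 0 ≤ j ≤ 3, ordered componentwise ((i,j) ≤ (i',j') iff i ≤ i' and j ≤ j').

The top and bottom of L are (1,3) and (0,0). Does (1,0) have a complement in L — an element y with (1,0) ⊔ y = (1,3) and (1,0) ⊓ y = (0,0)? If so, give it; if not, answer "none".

(0,3)

Need y with (1,0) ∨ y = (1,3) and (1,0) ∧ y = (0,0).
Checking each element gives: (0,3).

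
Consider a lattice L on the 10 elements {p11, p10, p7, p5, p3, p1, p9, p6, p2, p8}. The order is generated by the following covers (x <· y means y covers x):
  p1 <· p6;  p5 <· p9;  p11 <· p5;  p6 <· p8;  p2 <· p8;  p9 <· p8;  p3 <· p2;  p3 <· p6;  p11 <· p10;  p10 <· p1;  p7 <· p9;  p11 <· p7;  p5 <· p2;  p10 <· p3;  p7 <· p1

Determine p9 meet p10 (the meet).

p11

Common lower bounds of {p9, p10}: p11.
The greatest among these is p11.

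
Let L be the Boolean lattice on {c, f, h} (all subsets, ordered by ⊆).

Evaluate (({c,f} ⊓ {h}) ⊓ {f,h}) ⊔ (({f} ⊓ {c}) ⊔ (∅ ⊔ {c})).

{c,f} ∧ {h} = ∅
∅ ∧ {f,h} = ∅
{f} ∧ {c} = ∅
∅ ∨ {c} = {c}
∅ ∨ {c} = {c}
∅ ∨ {c} = {c}

{c}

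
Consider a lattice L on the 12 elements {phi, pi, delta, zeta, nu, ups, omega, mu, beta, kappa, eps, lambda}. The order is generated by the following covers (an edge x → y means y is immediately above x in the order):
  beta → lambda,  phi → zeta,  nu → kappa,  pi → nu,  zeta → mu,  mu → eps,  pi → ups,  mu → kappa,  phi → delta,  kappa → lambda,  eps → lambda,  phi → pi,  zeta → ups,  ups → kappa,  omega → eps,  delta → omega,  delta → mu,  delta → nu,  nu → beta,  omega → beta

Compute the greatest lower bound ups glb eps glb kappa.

zeta

Common lower bounds of {ups, eps, kappa}: phi, zeta.
The greatest among these is zeta.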